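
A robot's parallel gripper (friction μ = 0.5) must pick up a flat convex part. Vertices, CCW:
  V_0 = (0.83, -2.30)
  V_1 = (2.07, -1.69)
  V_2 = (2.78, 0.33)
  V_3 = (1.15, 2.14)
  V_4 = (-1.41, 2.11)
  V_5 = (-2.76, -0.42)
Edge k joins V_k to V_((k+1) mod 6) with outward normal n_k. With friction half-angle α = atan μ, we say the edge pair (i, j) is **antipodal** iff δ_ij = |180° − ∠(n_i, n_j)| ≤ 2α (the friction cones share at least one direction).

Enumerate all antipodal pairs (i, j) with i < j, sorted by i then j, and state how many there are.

count = 5; pairs: (0,3), (0,4), (1,4), (2,5), (3,5)

α = atan 0.5 = 26.57°;  2α = 53.13°
n_0 = (+0.4414, -0.8973)
n_1 = (+0.9434, -0.3316)
n_2 = (+0.7431, +0.6692)
n_3 = (-0.0117, +0.9999)
n_4 = (-0.8823, +0.4708)
n_5 = (-0.4639, -0.8859)
  (0,1): δ = 135.56°  ·
  (0,2): δ = 74.19°  ·
  (0,3): δ = 25.52°  ✓
  (0,4): δ = 35.72°  ✓
  (0,5): δ = 126.17°  ·
  (1,2): δ = 118.63°  ·
  (1,3): δ = 69.96°  ·
  (1,4): δ = 8.72°  ✓
  (1,5): δ = 81.73°  ·
  (2,3): δ = 131.33°  ·
  (2,4): δ = 70.09°  ·
  (2,5): δ = 20.36°  ✓
  (3,4): δ = 118.76°  ·
  (3,5): δ = 28.31°  ✓
  (4,5): δ = 89.56°  ·
antipodal pairs: 5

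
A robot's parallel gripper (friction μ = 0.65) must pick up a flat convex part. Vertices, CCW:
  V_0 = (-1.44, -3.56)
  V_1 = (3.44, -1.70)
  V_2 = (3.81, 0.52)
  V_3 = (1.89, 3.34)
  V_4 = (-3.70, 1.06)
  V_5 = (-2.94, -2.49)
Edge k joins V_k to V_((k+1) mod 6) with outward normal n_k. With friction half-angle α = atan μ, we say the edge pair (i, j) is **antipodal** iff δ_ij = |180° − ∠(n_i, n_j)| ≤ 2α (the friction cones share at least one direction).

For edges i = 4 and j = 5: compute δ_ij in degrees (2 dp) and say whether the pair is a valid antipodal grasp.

δ = 137.59°, invalid

α = atan 0.65 = 33.02°;  2α = 66.05°
edge 4: e_4 = (+0.76, -3.55);  n_4 = (-0.9778, -0.2093)
edge 5: e_5 = (+1.50, -1.07);  n_5 = (-0.5807, -0.8141)
∠(n_4, n_5) = 42.41°
δ = |180° − 42.41°| = 137.59°
137.59° > 2α = 66.05°  →  invalid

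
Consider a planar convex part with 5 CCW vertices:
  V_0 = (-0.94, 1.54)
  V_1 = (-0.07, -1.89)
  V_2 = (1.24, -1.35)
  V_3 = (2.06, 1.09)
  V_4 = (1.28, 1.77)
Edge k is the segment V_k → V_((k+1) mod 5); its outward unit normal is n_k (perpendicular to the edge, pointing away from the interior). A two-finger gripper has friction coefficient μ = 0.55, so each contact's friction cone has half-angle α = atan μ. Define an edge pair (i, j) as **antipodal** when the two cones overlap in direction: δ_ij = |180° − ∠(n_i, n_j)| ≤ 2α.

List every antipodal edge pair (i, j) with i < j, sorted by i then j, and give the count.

α = atan 0.55 = 28.81°;  2α = 57.62°
n_0 = (-0.9693, -0.2459)
n_1 = (+0.3811, -0.9245)
n_2 = (+0.9479, -0.3186)
n_3 = (+0.6571, +0.7538)
n_4 = (-0.1031, +0.9947)
  (0,1): δ = 81.83°  ·
  (0,2): δ = 32.81°  ✓
  (0,3): δ = 34.69°  ✓
  (0,4): δ = 81.68°  ·
  (1,2): δ = 130.98°  ·
  (1,3): δ = 63.48°  ·
  (1,4): δ = 16.49°  ✓
  (2,3): δ = 112.51°  ·
  (2,4): δ = 65.51°  ·
  (3,4): δ = 133.00°  ·
antipodal pairs: 3

count = 3; pairs: (0,2), (0,3), (1,4)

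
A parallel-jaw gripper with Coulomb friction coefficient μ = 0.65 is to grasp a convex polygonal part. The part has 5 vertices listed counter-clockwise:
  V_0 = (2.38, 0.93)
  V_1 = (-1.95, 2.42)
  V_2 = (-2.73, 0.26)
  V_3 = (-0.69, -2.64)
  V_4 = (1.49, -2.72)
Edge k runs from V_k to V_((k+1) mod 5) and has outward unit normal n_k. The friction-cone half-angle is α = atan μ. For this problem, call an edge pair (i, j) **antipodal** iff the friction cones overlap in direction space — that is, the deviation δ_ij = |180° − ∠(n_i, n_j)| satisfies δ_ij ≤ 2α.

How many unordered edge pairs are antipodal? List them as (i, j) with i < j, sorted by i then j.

count = 4; pairs: (0,2), (0,3), (1,4), (2,4)

α = atan 0.65 = 33.02°;  2α = 66.05°
n_0 = (+0.3254, +0.9456)
n_1 = (-0.9406, +0.3396)
n_2 = (-0.8179, -0.5754)
n_3 = (-0.0367, -0.9993)
n_4 = (+0.9715, -0.2369)
  (0,1): δ = 90.87°  ·
  (0,2): δ = 35.89°  ✓
  (0,3): δ = 16.89°  ✓
  (0,4): δ = 95.29°  ·
  (1,2): δ = 125.02°  ·
  (1,3): δ = 72.25°  ·
  (1,4): δ = 6.15°  ✓
  (2,3): δ = 127.23°  ·
  (2,4): δ = 48.83°  ✓
  (3,4): δ = 101.60°  ·
antipodal pairs: 4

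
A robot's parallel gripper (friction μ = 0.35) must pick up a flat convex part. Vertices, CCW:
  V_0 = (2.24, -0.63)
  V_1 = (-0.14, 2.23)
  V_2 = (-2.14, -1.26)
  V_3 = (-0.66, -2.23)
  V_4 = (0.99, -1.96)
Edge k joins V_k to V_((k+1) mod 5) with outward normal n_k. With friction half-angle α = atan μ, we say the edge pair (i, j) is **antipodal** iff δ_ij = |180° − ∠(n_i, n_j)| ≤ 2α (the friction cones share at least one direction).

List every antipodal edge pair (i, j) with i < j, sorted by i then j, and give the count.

count = 2; pairs: (0,2), (1,4)

α = atan 0.35 = 19.29°;  2α = 38.58°
n_0 = (+0.7687, +0.6397)
n_1 = (-0.8676, +0.4972)
n_2 = (-0.5482, -0.8364)
n_3 = (+0.1615, -0.9869)
n_4 = (+0.7287, -0.6849)
  (0,1): δ = 69.58°  ·
  (0,2): δ = 16.99°  ✓
  (0,3): δ = 59.53°  ·
  (0,4): δ = 97.01°  ·
  (1,2): δ = 93.43°  ·
  (1,3): δ = 50.89°  ·
  (1,4): δ = 13.41°  ✓
  (2,3): δ = 137.47°  ·
  (2,4): δ = 99.98°  ·
  (3,4): δ = 142.52°  ·
antipodal pairs: 2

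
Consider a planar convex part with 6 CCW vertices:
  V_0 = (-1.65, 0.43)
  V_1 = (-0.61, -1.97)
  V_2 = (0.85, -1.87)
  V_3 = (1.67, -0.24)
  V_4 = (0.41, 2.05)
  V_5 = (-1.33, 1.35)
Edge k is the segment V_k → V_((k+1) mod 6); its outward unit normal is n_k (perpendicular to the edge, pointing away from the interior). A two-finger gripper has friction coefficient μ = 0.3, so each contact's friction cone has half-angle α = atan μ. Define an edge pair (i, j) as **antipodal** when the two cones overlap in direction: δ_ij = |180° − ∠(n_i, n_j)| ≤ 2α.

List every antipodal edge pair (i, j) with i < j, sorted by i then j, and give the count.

count = 3; pairs: (0,3), (1,4), (2,5)

α = atan 0.3 = 16.70°;  2α = 33.40°
n_0 = (-0.9176, -0.3976)
n_1 = (+0.0683, -0.9977)
n_2 = (+0.8933, -0.4494)
n_3 = (+0.8761, +0.4821)
n_4 = (-0.3732, +0.9277)
n_5 = (-0.9445, +0.3285)
  (0,1): δ = 109.51°  ·
  (0,2): δ = 50.13°  ·
  (0,3): δ = 5.39°  ✓
  (0,4): δ = 88.49°  ·
  (0,5): δ = 137.39°  ·
  (1,2): δ = 120.62°  ·
  (1,3): δ = 65.10°  ·
  (1,4): δ = 18.00°  ✓
  (1,5): δ = 66.90°  ·
  (2,3): δ = 124.47°  ·
  (2,4): δ = 41.38°  ·
  (2,5): δ = 7.53°  ✓
  (3,4): δ = 96.91°  ·
  (3,5): δ = 48.00°  ·
  (4,5): δ = 131.09°  ·
antipodal pairs: 3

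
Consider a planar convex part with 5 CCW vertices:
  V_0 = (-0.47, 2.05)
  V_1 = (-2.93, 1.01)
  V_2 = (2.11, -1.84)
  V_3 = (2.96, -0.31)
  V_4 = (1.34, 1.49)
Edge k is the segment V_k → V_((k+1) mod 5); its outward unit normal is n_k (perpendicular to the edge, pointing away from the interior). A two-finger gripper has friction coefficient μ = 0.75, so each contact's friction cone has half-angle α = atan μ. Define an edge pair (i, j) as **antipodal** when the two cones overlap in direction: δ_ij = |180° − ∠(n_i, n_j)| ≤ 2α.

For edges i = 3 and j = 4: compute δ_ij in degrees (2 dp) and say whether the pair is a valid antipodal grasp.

α = atan 0.75 = 36.87°;  2α = 73.74°
edge 3: e_3 = (-1.62, +1.80);  n_3 = (+0.7433, +0.6690)
edge 4: e_4 = (-1.81, +0.56);  n_4 = (+0.2956, +0.9553)
∠(n_3, n_4) = 30.82°
δ = |180° − 30.82°| = 149.18°
149.18° > 2α = 73.74°  →  invalid

δ = 149.18°, invalid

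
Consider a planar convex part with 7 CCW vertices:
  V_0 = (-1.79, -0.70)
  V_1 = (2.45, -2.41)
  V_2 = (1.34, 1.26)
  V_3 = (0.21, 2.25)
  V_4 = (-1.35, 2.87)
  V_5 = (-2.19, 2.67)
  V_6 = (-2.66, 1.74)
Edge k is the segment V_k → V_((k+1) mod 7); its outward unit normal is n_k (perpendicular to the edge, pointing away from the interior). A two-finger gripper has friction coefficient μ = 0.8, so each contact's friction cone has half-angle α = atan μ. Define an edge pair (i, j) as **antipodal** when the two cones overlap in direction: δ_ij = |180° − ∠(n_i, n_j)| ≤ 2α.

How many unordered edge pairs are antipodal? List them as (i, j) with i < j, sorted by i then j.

α = atan 0.8 = 38.66°;  2α = 77.32°
n_0 = (-0.3740, -0.9274)
n_1 = (+0.9572, +0.2895)
n_2 = (+0.6590, +0.7522)
n_3 = (+0.3693, +0.9293)
n_4 = (-0.2316, +0.9728)
n_5 = (-0.8925, +0.4510)
n_6 = (-0.9419, -0.3358)
  (0,1): δ = 51.21°  ✓
  (0,2): δ = 19.26°  ✓
  (0,3): δ = 0.29°  ✓
  (0,4): δ = 35.36°  ✓
  (0,5): δ = 85.15°  ·
  (0,6): δ = 131.59°  ·
  (1,2): δ = 148.05°  ·
  (1,3): δ = 128.50°  ·
  (1,4): δ = 93.44°  ·
  (1,5): δ = 43.64°  ✓
  (1,6): δ = 2.80°  ✓
  (2,3): δ = 160.45°  ·
  (2,4): δ = 125.39°  ·
  (2,5): δ = 75.59°  ✓
  (2,6): δ = 29.15°  ✓
  (3,4): δ = 144.93°  ·
  (3,5): δ = 95.14°  ·
  (3,6): δ = 48.70°  ✓
  (4,5): δ = 130.20°  ·
  (4,6): δ = 83.77°  ·
  (5,6): δ = 133.56°  ·
antipodal pairs: 9

count = 9; pairs: (0,1), (0,2), (0,3), (0,4), (1,5), (1,6), (2,5), (2,6), (3,6)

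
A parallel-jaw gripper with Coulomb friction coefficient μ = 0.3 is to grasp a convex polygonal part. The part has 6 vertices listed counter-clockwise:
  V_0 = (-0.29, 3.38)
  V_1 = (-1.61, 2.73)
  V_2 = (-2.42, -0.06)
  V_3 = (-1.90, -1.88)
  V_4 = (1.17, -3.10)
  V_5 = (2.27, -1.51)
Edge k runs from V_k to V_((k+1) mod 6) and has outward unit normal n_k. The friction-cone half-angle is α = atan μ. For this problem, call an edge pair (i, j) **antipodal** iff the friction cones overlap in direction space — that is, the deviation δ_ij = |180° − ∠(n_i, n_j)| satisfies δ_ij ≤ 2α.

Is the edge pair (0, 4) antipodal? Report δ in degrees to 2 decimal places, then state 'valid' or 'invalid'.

δ = 29.11°, valid

α = atan 0.3 = 16.70°;  2α = 33.40°
edge 0: e_0 = (-1.32, -0.65);  n_0 = (-0.4418, +0.8971)
edge 4: e_4 = (+1.10, +1.59);  n_4 = (+0.8224, -0.5689)
∠(n_0, n_4) = 150.89°
δ = |180° − 150.89°| = 29.11°
29.11° ≤ 2α = 33.40°  →  valid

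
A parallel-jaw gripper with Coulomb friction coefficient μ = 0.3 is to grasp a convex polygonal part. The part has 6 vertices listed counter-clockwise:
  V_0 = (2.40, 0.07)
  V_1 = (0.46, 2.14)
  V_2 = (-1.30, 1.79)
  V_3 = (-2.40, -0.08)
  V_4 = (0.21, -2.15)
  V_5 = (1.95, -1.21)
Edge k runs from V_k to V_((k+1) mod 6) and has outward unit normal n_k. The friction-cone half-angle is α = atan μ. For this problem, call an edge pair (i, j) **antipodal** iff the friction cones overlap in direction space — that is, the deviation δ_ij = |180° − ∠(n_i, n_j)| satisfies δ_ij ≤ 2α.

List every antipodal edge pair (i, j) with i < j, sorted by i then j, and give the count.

count = 4; pairs: (0,3), (1,4), (2,4), (2,5)

α = atan 0.3 = 16.70°;  2α = 33.40°
n_0 = (+0.7296, +0.6838)
n_1 = (-0.1950, +0.9808)
n_2 = (-0.8619, +0.5070)
n_3 = (-0.6214, -0.7835)
n_4 = (+0.4753, -0.8798)
n_5 = (+0.9434, -0.3317)
  (0,1): δ = 121.90°  ·
  (0,2): δ = 73.61°  ·
  (0,3): δ = 8.44°  ✓
  (0,4): δ = 75.24°  ·
  (0,5): δ = 117.49°  ·
  (1,2): δ = 131.71°  ·
  (1,3): δ = 49.67°  ·
  (1,4): δ = 17.13°  ✓
  (1,5): δ = 59.38°  ·
  (2,3): δ = 97.95°  ·
  (2,4): δ = 31.16°  ✓
  (2,5): δ = 11.10°  ✓
  (3,4): δ = 113.20°  ·
  (3,5): δ = 70.95°  ·
  (4,5): δ = 137.75°  ·
antipodal pairs: 4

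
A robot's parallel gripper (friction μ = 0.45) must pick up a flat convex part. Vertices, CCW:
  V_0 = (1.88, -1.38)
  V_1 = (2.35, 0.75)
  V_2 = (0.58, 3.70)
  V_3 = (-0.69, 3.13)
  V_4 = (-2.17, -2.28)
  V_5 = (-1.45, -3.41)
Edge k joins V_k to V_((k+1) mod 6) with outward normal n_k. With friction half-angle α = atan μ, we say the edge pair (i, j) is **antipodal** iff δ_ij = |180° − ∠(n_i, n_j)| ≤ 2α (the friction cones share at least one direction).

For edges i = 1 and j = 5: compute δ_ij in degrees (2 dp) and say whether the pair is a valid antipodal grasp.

δ = 90.40°, invalid

α = atan 0.45 = 24.23°;  2α = 48.46°
edge 1: e_1 = (-1.77, +2.95);  n_1 = (+0.8575, +0.5145)
edge 5: e_5 = (+3.33, +2.03);  n_5 = (+0.5205, -0.8539)
∠(n_1, n_5) = 89.60°
δ = |180° − 89.60°| = 90.40°
90.40° > 2α = 48.46°  →  invalid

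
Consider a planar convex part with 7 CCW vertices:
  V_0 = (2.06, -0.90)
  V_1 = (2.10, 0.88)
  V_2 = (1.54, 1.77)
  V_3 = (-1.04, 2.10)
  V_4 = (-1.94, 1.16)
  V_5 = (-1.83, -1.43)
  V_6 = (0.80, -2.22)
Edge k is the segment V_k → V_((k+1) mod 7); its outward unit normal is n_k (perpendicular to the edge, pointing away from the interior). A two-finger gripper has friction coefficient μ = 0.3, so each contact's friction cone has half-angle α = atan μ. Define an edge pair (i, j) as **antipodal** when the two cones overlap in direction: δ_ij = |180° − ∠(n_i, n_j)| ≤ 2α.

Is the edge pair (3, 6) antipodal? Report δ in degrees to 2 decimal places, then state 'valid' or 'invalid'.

δ = 0.09°, valid

α = atan 0.3 = 16.70°;  2α = 33.40°
edge 3: e_3 = (-0.90, -0.94);  n_3 = (-0.7223, +0.6916)
edge 6: e_6 = (+1.26, +1.32);  n_6 = (+0.7234, -0.6905)
∠(n_3, n_6) = 179.91°
δ = |180° − 179.91°| = 0.09°
0.09° ≤ 2α = 33.40°  →  valid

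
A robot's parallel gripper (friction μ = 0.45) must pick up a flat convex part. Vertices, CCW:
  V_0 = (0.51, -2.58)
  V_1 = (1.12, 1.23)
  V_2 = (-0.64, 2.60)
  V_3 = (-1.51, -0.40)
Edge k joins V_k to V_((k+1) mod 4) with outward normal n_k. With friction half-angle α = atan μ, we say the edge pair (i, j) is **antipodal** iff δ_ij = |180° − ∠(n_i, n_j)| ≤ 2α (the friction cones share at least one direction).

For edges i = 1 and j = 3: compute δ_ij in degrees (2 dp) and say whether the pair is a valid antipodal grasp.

δ = 9.28°, valid

α = atan 0.45 = 24.23°;  2α = 48.46°
edge 1: e_1 = (-1.76, +1.37);  n_1 = (+0.6143, +0.7891)
edge 3: e_3 = (+2.02, -2.18);  n_3 = (-0.7335, -0.6797)
∠(n_1, n_3) = 170.72°
δ = |180° − 170.72°| = 9.28°
9.28° ≤ 2α = 48.46°  →  valid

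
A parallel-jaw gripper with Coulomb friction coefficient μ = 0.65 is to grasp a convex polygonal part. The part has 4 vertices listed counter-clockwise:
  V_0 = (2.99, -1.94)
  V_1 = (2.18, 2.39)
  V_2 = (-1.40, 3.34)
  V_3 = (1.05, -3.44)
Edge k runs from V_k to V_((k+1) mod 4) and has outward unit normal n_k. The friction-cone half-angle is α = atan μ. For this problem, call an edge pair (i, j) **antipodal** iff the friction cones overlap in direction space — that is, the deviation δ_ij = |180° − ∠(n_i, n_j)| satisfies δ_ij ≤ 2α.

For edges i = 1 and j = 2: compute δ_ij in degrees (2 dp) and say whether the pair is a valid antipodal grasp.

α = atan 0.65 = 33.02°;  2α = 66.05°
edge 1: e_1 = (-3.58, +0.95);  n_1 = (+0.2565, +0.9665)
edge 2: e_2 = (+2.45, -6.78);  n_2 = (-0.9405, -0.3398)
∠(n_1, n_2) = 124.73°
δ = |180° − 124.73°| = 55.27°
55.27° ≤ 2α = 66.05°  →  valid

δ = 55.27°, valid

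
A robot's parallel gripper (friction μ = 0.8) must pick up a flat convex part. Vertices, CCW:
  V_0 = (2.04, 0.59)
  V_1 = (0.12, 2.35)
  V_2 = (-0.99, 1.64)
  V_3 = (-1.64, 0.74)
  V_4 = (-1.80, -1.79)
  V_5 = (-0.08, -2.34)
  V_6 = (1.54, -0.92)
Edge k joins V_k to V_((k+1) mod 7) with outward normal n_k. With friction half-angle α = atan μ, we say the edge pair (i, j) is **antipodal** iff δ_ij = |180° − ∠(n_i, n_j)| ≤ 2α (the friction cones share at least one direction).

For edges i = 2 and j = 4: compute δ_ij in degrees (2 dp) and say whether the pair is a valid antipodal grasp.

δ = 71.89°, valid

α = atan 0.8 = 38.66°;  2α = 77.32°
edge 2: e_2 = (-0.65, -0.90);  n_2 = (-0.8107, +0.5855)
edge 4: e_4 = (+1.72, -0.55);  n_4 = (-0.3046, -0.9525)
∠(n_2, n_4) = 108.11°
δ = |180° − 108.11°| = 71.89°
71.89° ≤ 2α = 77.32°  →  valid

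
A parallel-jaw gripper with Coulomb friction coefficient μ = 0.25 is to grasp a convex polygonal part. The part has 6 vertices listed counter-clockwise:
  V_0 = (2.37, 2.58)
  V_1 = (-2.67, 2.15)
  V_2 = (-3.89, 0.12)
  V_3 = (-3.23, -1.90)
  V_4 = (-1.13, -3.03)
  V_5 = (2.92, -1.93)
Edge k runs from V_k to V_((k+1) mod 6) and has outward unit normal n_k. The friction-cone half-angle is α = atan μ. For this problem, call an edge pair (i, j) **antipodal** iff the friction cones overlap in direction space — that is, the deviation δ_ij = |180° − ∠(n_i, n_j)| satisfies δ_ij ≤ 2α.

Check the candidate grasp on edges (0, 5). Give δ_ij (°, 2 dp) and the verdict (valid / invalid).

α = atan 0.25 = 14.04°;  2α = 28.07°
edge 0: e_0 = (-5.04, -0.43);  n_0 = (-0.0850, +0.9964)
edge 5: e_5 = (-0.55, +4.51);  n_5 = (+0.9926, +0.1211)
∠(n_0, n_5) = 87.92°
δ = |180° − 87.92°| = 92.08°
92.08° > 2α = 28.07°  →  invalid

δ = 92.08°, invalid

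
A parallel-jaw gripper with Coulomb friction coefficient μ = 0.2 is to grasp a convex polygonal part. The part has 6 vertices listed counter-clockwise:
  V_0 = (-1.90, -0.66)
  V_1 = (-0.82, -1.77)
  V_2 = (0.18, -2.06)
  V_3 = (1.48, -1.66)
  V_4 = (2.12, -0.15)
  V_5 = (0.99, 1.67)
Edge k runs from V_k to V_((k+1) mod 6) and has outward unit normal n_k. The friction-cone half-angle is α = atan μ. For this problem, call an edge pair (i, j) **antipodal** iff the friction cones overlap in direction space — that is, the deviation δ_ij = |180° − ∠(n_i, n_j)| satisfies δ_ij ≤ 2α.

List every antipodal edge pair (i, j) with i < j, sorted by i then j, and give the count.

α = atan 0.2 = 11.31°;  2α = 22.62°
n_0 = (-0.7167, -0.6974)
n_1 = (-0.2785, -0.9604)
n_2 = (+0.2941, -0.9558)
n_3 = (+0.9207, -0.3902)
n_4 = (+0.8496, +0.5275)
n_5 = (-0.6276, +0.7785)
  (0,1): δ = 150.39°  ·
  (0,2): δ = 117.11°  ·
  (0,3): δ = 67.18°  ·
  (0,4): δ = 12.38°  ✓
  (0,5): δ = 84.66°  ·
  (1,2): δ = 146.73°  ·
  (1,3): δ = 96.80°  ·
  (1,4): δ = 41.99°  ·
  (1,5): δ = 55.05°  ·
  (2,3): δ = 130.07°  ·
  (2,4): δ = 75.27°  ·
  (2,5): δ = 21.77°  ✓
  (3,4): δ = 125.20°  ·
  (3,5): δ = 28.15°  ·
  (4,5): δ = 82.96°  ·
antipodal pairs: 2

count = 2; pairs: (0,4), (2,5)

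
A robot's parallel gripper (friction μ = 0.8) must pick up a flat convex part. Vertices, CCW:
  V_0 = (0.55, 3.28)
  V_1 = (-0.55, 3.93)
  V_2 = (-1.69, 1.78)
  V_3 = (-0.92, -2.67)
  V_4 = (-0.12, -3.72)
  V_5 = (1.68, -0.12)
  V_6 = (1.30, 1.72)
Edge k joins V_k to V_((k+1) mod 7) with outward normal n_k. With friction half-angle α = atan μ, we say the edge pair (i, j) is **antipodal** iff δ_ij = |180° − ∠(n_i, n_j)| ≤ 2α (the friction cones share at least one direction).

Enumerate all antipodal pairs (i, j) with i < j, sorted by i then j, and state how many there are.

α = atan 0.8 = 38.66°;  2α = 77.32°
n_0 = (+0.5087, +0.8609)
n_1 = (-0.8835, +0.4685)
n_2 = (-0.9854, -0.1705)
n_3 = (-0.7954, -0.6060)
n_4 = (+0.8944, -0.4472)
n_5 = (+0.9793, +0.2023)
n_6 = (+0.9013, +0.4333)
  (0,1): δ = 87.35°  ·
  (0,2): δ = 49.60°  ✓
  (0,3): δ = 22.12°  ✓
  (0,4): δ = 94.01°  ·
  (0,5): δ = 132.25°  ·
  (0,6): δ = 146.26°  ·
  (1,2): δ = 142.25°  ·
  (1,3): δ = 114.76°  ·
  (1,4): δ = 1.37°  ✓
  (1,5): δ = 39.60°  ✓
  (1,6): δ = 53.61°  ✓
  (2,3): δ = 152.51°  ·
  (2,4): δ = 36.38°  ✓
  (2,5): δ = 1.85°  ✓
  (2,6): δ = 15.86°  ✓
  (3,4): δ = 63.87°  ✓
  (3,5): δ = 25.64°  ✓
  (3,6): δ = 11.63°  ✓
  (4,5): δ = 141.77°  ·
  (4,6): δ = 127.76°  ·
  (5,6): δ = 165.99°  ·
antipodal pairs: 11

count = 11; pairs: (0,2), (0,3), (1,4), (1,5), (1,6), (2,4), (2,5), (2,6), (3,4), (3,5), (3,6)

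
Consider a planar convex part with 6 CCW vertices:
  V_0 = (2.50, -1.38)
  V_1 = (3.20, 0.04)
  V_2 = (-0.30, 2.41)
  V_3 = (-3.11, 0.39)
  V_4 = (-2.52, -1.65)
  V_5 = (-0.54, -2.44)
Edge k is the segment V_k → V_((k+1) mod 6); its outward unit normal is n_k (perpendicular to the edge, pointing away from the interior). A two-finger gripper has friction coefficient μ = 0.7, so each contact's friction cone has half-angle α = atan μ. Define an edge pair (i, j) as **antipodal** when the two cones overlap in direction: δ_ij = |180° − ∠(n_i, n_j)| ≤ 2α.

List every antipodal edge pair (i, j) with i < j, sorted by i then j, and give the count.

count = 7; pairs: (0,2), (0,3), (1,3), (1,4), (1,5), (2,4), (2,5)

α = atan 0.7 = 34.99°;  2α = 69.98°
n_0 = (+0.8969, -0.4422)
n_1 = (+0.5607, +0.8280)
n_2 = (-0.5837, +0.8120)
n_3 = (-0.9606, -0.2778)
n_4 = (-0.3706, -0.9288)
n_5 = (+0.3292, -0.9442)
  (0,1): δ = 97.86°  ·
  (0,2): δ = 28.05°  ✓
  (0,3): δ = 42.37°  ✓
  (0,4): δ = 94.49°  ·
  (0,5): δ = 135.46°  ·
  (1,2): δ = 110.19°  ·
  (1,3): δ = 39.77°  ✓
  (1,4): δ = 12.35°  ✓
  (1,5): δ = 53.33°  ✓
  (2,3): δ = 109.58°  ·
  (2,4): δ = 57.46°  ✓
  (2,5): δ = 16.49°  ✓
  (3,4): δ = 127.88°  ·
  (3,5): δ = 86.91°  ·
  (4,5): δ = 139.03°  ·
antipodal pairs: 7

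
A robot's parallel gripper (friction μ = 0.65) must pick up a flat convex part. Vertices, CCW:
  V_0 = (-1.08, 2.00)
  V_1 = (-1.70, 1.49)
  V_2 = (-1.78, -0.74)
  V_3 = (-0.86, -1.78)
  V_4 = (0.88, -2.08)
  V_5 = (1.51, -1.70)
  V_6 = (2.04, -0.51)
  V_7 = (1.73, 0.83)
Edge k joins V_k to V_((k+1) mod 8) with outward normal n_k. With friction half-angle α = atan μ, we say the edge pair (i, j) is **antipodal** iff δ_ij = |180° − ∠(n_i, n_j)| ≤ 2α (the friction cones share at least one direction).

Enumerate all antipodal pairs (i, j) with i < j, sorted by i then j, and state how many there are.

count = 12; pairs: (0,3), (0,4), (0,5), (0,6), (1,4), (1,5), (1,6), (2,5), (2,6), (2,7), (3,7), (4,7)

α = atan 0.65 = 33.02°;  2α = 66.05°
n_0 = (-0.6353, +0.7723)
n_1 = (-0.9994, +0.0359)
n_2 = (-0.7490, -0.6626)
n_3 = (-0.1699, -0.9855)
n_4 = (+0.5165, -0.8563)
n_5 = (+0.9135, -0.4069)
n_6 = (+0.9743, +0.2254)
n_7 = (+0.3844, +0.9232)
  (0,1): δ = 131.49°  ·
  (0,2): δ = 87.94°  ·
  (0,3): δ = 49.22°  ✓
  (0,4): δ = 8.34°  ✓
  (0,5): δ = 26.55°  ✓
  (0,6): δ = 63.59°  ✓
  (0,7): δ = 117.95°  ·
  (1,2): δ = 136.45°  ·
  (1,3): δ = 97.73°  ·
  (1,4): δ = 56.85°  ✓
  (1,5): δ = 21.95°  ✓
  (1,6): δ = 15.08°  ✓
  (1,7): δ = 69.45°  ·
  (2,3): δ = 141.28°  ·
  (2,4): δ = 100.40°  ·
  (2,5): δ = 65.50°  ✓
  (2,6): δ = 28.47°  ✓
  (2,7): δ = 25.90°  ✓
  (3,4): δ = 139.12°  ·
  (3,5): δ = 104.22°  ·
  (3,6): δ = 67.19°  ·
  (3,7): δ = 12.82°  ✓
  (4,5): δ = 145.10°  ·
  (4,6): δ = 108.07°  ·
  (4,7): δ = 53.70°  ✓
  (5,6): δ = 142.97°  ·
  (5,7): δ = 88.60°  ·
  (6,7): δ = 125.63°  ·
antipodal pairs: 12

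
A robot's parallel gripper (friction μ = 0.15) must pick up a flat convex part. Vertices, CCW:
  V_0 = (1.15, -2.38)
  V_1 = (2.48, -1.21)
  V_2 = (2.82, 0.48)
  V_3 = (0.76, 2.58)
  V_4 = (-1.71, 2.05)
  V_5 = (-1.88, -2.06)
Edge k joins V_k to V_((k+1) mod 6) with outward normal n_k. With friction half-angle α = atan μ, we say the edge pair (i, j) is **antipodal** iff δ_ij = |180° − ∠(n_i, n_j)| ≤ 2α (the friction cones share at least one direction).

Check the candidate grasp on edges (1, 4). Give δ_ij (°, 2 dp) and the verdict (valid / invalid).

α = atan 0.15 = 8.53°;  2α = 17.06°
edge 1: e_1 = (+0.34, +1.69);  n_1 = (+0.9804, -0.1972)
edge 4: e_4 = (-0.17, -4.11);  n_4 = (-0.9991, +0.0413)
∠(n_1, n_4) = 170.99°
δ = |180° − 170.99°| = 9.01°
9.01° ≤ 2α = 17.06°  →  valid

δ = 9.01°, valid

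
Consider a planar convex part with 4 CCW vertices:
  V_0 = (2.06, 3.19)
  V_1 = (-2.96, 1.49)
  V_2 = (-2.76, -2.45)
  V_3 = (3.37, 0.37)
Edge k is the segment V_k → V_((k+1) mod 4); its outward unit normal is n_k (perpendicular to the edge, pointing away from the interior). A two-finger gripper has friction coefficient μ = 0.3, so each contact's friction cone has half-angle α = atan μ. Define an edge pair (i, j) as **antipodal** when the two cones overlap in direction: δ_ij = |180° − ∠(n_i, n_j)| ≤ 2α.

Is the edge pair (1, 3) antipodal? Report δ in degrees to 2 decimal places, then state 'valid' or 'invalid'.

δ = 22.01°, valid

α = atan 0.3 = 16.70°;  2α = 33.40°
edge 1: e_1 = (+0.20, -3.94);  n_1 = (-0.9987, -0.0507)
edge 3: e_3 = (-1.31, +2.82);  n_3 = (+0.9069, +0.4213)
∠(n_1, n_3) = 157.99°
δ = |180° − 157.99°| = 22.01°
22.01° ≤ 2α = 33.40°  →  valid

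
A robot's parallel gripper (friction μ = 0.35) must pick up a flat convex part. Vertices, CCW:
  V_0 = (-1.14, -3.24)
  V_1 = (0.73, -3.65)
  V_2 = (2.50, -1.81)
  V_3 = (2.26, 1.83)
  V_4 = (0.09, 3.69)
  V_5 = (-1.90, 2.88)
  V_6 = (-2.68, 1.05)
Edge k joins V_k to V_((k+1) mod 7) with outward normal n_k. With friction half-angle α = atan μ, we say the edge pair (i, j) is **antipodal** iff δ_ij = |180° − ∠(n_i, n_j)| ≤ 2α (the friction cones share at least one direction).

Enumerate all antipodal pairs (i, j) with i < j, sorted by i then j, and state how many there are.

count = 7; pairs: (0,3), (0,4), (1,4), (1,5), (2,5), (2,6), (3,6)

α = atan 0.35 = 19.29°;  2α = 38.58°
n_0 = (-0.2142, -0.9768)
n_1 = (+0.7207, -0.6933)
n_2 = (+0.9978, +0.0658)
n_3 = (+0.6508, +0.7593)
n_4 = (-0.3770, +0.9262)
n_5 = (-0.9199, +0.3921)
n_6 = (-0.9412, -0.3379)
  (0,1): δ = 121.52°  ·
  (0,2): δ = 73.86°  ·
  (0,3): δ = 28.23°  ✓
  (0,4): δ = 34.51°  ✓
  (0,5): δ = 79.28°  ·
  (0,6): δ = 122.11°  ·
  (1,2): δ = 132.34°  ·
  (1,3): δ = 86.71°  ·
  (1,4): δ = 23.96°  ✓
  (1,5): δ = 20.80°  ✓
  (1,6): δ = 63.64°  ·
  (2,3): δ = 134.37°  ·
  (2,4): δ = 71.62°  ·
  (2,5): δ = 26.86°  ✓
  (2,6): δ = 15.97°  ✓
  (3,4): δ = 117.25°  ·
  (3,5): δ = 72.48°  ·
  (3,6): δ = 29.65°  ✓
  (4,5): δ = 135.23°  ·
  (4,6): δ = 92.40°  ·
  (5,6): δ = 137.17°  ·
antipodal pairs: 7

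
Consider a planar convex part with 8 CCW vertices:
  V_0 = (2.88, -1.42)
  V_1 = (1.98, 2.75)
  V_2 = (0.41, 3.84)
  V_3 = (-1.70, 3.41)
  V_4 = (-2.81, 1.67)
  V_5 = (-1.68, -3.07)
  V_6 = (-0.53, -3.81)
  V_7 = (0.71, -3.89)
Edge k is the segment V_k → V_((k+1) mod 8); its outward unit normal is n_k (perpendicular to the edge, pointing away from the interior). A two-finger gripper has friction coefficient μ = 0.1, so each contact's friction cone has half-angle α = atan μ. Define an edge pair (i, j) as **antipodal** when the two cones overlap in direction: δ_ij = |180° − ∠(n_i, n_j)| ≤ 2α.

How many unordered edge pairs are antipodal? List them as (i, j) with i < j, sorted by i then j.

α = atan 0.1 = 5.71°;  2α = 11.42°
n_0 = (+0.9775, +0.2110)
n_1 = (+0.5703, +0.8214)
n_2 = (-0.1997, +0.9799)
n_3 = (-0.8431, +0.5378)
n_4 = (-0.9727, -0.2319)
n_5 = (-0.5411, -0.8409)
n_6 = (-0.0644, -0.9979)
n_7 = (+0.7513, -0.6600)
  (0,1): δ = 136.95°  ·
  (0,2): δ = 90.66°  ·
  (0,3): δ = 44.71°  ·
  (0,4): δ = 1.23°  ✓
  (0,5): δ = 45.06°  ·
  (0,6): δ = 74.13°  ·
  (0,7): δ = 126.52°  ·
  (1,2): δ = 133.71°  ·
  (1,3): δ = 87.76°  ·
  (1,4): δ = 41.82°  ·
  (1,5): δ = 2.01°  ✓
  (1,6): δ = 31.08°  ·
  (1,7): δ = 83.47°  ·
  (2,3): δ = 134.05°  ·
  (2,4): δ = 88.11°  ·
  (2,5): δ = 44.28°  ·
  (2,6): δ = 15.21°  ·
  (2,7): δ = 37.18°  ·
  (3,4): δ = 134.06°  ·
  (3,5): δ = 90.23°  ·
  (3,6): δ = 61.16°  ·
  (3,7): δ = 8.77°  ✓
  (4,5): δ = 136.17°  ·
  (4,6): δ = 107.10°  ·
  (4,7): δ = 54.71°  ·
  (5,6): δ = 150.93°  ·
  (5,7): δ = 98.54°  ·
  (6,7): δ = 127.61°  ·
antipodal pairs: 3

count = 3; pairs: (0,4), (1,5), (3,7)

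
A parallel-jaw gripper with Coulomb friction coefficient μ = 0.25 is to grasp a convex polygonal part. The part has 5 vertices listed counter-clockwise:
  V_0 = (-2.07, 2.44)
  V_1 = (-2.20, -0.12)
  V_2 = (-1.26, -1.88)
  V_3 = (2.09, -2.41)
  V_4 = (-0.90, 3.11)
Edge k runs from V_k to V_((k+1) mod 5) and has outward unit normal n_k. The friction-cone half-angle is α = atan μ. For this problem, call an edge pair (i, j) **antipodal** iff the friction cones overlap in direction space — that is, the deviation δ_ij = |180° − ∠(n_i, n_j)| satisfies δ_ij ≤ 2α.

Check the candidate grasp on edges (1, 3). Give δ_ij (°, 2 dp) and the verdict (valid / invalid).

δ = 0.34°, valid

α = atan 0.25 = 14.04°;  2α = 28.07°
edge 1: e_1 = (+0.94, -1.76);  n_1 = (-0.8821, -0.4711)
edge 3: e_3 = (-2.99, +5.52);  n_3 = (+0.8793, +0.4763)
∠(n_1, n_3) = 179.66°
δ = |180° − 179.66°| = 0.34°
0.34° ≤ 2α = 28.07°  →  valid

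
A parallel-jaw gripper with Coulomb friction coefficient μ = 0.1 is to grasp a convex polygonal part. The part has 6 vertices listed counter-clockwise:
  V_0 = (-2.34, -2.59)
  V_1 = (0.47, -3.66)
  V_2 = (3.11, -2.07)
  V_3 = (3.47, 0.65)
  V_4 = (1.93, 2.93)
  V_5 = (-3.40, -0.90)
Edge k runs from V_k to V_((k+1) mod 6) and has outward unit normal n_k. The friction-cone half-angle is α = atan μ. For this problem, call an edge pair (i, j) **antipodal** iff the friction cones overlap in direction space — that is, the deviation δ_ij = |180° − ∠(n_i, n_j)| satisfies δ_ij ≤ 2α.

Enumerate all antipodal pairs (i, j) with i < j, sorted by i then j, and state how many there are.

α = atan 0.1 = 5.71°;  2α = 11.42°
n_0 = (-0.3559, -0.9345)
n_1 = (+0.5159, -0.8566)
n_2 = (+0.9914, -0.1312)
n_3 = (+0.8287, +0.5597)
n_4 = (-0.5835, +0.8121)
n_5 = (-0.8472, -0.5314)
  (0,1): δ = 128.09°  ·
  (0,2): δ = 76.69°  ·
  (0,3): δ = 35.12°  ·
  (0,4): δ = 56.55°  ·
  (0,5): δ = 142.94°  ·
  (1,2): δ = 128.60°  ·
  (1,3): δ = 87.02°  ·
  (1,4): δ = 4.64°  ✓
  (1,5): δ = 91.04°  ·
  (2,3): δ = 138.42°  ·
  (2,4): δ = 46.76°  ·
  (2,5): δ = 39.64°  ·
  (3,4): δ = 88.34°  ·
  (3,5): δ = 1.94°  ✓
  (4,5): δ = 93.60°  ·
antipodal pairs: 2

count = 2; pairs: (1,4), (3,5)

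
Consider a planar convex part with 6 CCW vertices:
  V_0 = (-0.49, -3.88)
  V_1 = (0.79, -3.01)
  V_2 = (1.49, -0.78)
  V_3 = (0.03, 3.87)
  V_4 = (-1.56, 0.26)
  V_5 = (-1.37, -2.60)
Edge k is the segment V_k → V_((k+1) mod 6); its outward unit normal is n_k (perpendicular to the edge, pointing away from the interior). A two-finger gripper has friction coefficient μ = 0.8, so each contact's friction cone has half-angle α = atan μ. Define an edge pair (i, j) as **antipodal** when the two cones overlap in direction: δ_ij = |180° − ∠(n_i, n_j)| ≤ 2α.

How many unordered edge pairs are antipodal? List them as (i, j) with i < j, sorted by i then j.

count = 8; pairs: (0,3), (0,4), (1,3), (1,4), (1,5), (2,3), (2,4), (2,5)

α = atan 0.8 = 38.66°;  2α = 77.32°
n_0 = (+0.5621, -0.8270)
n_1 = (+0.9541, -0.2995)
n_2 = (+0.9541, +0.2996)
n_3 = (-0.9152, +0.4031)
n_4 = (-0.9978, -0.0663)
n_5 = (-0.8240, -0.5665)
  (0,1): δ = 141.63°  ·
  (0,2): δ = 106.77°  ·
  (0,3): δ = 32.03°  ✓
  (0,4): δ = 59.60°  ✓
  (0,5): δ = 90.31°  ·
  (1,2): δ = 145.14°  ·
  (1,3): δ = 6.34°  ✓
  (1,4): δ = 21.23°  ✓
  (1,5): δ = 51.94°  ✓
  (2,3): δ = 41.20°  ✓
  (2,4): δ = 13.63°  ✓
  (2,5): δ = 17.08°  ✓
  (3,4): δ = 152.43°  ·
  (3,5): δ = 121.72°  ·
  (4,5): δ = 149.29°  ·
antipodal pairs: 8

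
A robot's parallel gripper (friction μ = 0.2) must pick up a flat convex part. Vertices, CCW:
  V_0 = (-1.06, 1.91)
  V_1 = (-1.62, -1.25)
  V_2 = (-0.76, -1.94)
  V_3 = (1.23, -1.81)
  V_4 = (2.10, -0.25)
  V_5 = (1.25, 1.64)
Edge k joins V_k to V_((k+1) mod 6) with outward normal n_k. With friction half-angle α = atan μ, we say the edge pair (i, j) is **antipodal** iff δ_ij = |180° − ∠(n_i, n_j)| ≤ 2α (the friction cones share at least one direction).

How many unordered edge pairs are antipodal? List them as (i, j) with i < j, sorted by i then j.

count = 2; pairs: (0,3), (2,5)

α = atan 0.2 = 11.31°;  2α = 22.62°
n_0 = (-0.9847, +0.1745)
n_1 = (-0.6258, -0.7800)
n_2 = (+0.0652, -0.9979)
n_3 = (+0.8734, -0.4871)
n_4 = (+0.9120, +0.4102)
n_5 = (+0.1161, +0.9932)
  (0,1): δ = 118.69°  ·
  (0,2): δ = 76.21°  ·
  (0,3): δ = 19.10°  ✓
  (0,4): δ = 34.26°  ·
  (0,5): δ = 93.38°  ·
  (1,2): δ = 137.52°  ·
  (1,3): δ = 80.41°  ·
  (1,4): δ = 27.04°  ·
  (1,5): δ = 32.07°  ·
  (2,3): δ = 122.89°  ·
  (2,4): δ = 69.52°  ·
  (2,5): δ = 10.40°  ✓
  (3,4): δ = 126.64°  ·
  (3,5): δ = 67.52°  ·
  (4,5): δ = 120.88°  ·
antipodal pairs: 2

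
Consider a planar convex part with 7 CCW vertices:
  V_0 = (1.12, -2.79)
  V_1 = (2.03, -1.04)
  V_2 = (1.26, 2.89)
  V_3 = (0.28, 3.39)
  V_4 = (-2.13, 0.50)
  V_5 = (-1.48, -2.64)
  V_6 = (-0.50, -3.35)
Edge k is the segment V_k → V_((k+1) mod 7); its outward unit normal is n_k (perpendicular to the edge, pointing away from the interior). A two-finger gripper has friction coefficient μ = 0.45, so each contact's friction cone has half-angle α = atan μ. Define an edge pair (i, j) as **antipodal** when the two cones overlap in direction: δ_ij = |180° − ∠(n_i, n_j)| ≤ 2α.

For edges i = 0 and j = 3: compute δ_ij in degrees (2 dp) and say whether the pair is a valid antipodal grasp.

δ = 12.35°, valid

α = atan 0.45 = 24.23°;  2α = 48.46°
edge 0: e_0 = (+0.91, +1.75);  n_0 = (+0.8872, -0.4614)
edge 3: e_3 = (-2.41, -2.89);  n_3 = (-0.7680, +0.6404)
∠(n_0, n_3) = 167.65°
δ = |180° − 167.65°| = 12.35°
12.35° ≤ 2α = 48.46°  →  valid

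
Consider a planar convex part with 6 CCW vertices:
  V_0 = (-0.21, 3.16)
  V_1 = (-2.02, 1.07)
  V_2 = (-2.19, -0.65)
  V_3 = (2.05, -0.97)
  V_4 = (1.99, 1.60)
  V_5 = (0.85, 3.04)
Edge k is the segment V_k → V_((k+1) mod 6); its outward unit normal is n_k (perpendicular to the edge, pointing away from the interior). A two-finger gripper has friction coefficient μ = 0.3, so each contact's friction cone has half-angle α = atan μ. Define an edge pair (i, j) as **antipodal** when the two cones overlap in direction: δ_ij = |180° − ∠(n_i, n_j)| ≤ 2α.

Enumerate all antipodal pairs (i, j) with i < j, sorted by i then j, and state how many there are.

α = atan 0.3 = 16.70°;  2α = 33.40°
n_0 = (-0.7559, +0.6547)
n_1 = (-0.9952, +0.0984)
n_2 = (-0.0753, -0.9972)
n_3 = (+0.9997, +0.0233)
n_4 = (+0.7840, +0.6207)
n_5 = (+0.1125, +0.9937)
  (0,1): δ = 144.75°  ·
  (0,2): δ = 53.42°  ·
  (0,3): δ = 42.23°  ·
  (0,4): δ = 79.26°  ·
  (0,5): δ = 124.43°  ·
  (1,2): δ = 88.67°  ·
  (1,3): δ = 6.98°  ✓
  (1,4): δ = 44.01°  ·
  (1,5): δ = 89.19°  ·
  (2,3): δ = 84.35°  ·
  (2,4): δ = 47.32°  ·
  (2,5): δ = 2.14°  ✓
  (3,4): δ = 142.97°  ·
  (3,5): δ = 97.80°  ·
  (4,5): δ = 134.83°  ·
antipodal pairs: 2

count = 2; pairs: (1,3), (2,5)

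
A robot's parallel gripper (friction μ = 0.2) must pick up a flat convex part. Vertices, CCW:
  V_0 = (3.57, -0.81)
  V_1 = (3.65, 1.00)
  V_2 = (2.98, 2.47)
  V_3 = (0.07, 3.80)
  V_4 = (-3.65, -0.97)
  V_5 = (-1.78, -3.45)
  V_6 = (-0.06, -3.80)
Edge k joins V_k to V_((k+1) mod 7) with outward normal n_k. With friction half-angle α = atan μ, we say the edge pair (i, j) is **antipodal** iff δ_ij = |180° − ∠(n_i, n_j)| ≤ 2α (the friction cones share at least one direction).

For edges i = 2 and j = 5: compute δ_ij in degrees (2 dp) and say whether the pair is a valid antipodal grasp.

δ = 13.06°, valid

α = atan 0.2 = 11.31°;  2α = 22.62°
edge 2: e_2 = (-2.91, +1.33);  n_2 = (+0.4157, +0.9095)
edge 5: e_5 = (+1.72, -0.35);  n_5 = (-0.1994, -0.9799)
∠(n_2, n_5) = 166.94°
δ = |180° − 166.94°| = 13.06°
13.06° ≤ 2α = 22.62°  →  valid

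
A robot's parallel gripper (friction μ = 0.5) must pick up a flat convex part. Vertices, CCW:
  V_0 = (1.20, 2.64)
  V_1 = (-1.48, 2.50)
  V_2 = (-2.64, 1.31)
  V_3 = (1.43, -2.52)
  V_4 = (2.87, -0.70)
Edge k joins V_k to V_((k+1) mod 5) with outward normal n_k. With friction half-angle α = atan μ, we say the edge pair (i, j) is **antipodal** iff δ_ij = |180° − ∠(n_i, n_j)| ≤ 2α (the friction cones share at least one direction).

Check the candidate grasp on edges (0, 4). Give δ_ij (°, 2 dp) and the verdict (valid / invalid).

α = atan 0.5 = 26.57°;  2α = 53.13°
edge 0: e_0 = (-2.68, -0.14);  n_0 = (-0.0522, +0.9986)
edge 4: e_4 = (-1.67, +3.34);  n_4 = (+0.8944, +0.4472)
∠(n_0, n_4) = 66.43°
δ = |180° − 66.43°| = 113.57°
113.57° > 2α = 53.13°  →  invalid

δ = 113.57°, invalid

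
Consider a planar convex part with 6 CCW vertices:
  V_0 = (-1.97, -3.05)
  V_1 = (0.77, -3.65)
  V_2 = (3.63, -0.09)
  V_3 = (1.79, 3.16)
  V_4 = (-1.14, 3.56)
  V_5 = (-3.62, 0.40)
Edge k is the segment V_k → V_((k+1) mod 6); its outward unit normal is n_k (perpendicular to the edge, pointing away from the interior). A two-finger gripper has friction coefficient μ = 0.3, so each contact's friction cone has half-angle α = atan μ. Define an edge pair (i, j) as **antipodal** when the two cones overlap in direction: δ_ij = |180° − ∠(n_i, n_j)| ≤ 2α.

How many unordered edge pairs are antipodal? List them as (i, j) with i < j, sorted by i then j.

α = atan 0.3 = 16.70°;  2α = 33.40°
n_0 = (-0.2139, -0.9769)
n_1 = (+0.7796, -0.6263)
n_2 = (+0.8702, +0.4927)
n_3 = (+0.1353, +0.9908)
n_4 = (-0.7867, +0.6174)
n_5 = (-0.9021, -0.4315)
  (0,1): δ = 116.43°  ·
  (0,2): δ = 48.13°  ·
  (0,3): δ = 4.58°  ✓
  (0,4): δ = 64.23°  ·
  (0,5): δ = 127.91°  ·
  (1,2): δ = 111.71°  ·
  (1,3): δ = 59.00°  ·
  (1,4): δ = 0.65°  ✓
  (1,5): δ = 64.34°  ·
  (2,3): δ = 127.29°  ·
  (2,4): δ = 67.64°  ·
  (2,5): δ = 3.96°  ✓
  (3,4): δ = 120.35°  ·
  (3,5): δ = 56.67°  ·
  (4,5): δ = 116.31°  ·
antipodal pairs: 3

count = 3; pairs: (0,3), (1,4), (2,5)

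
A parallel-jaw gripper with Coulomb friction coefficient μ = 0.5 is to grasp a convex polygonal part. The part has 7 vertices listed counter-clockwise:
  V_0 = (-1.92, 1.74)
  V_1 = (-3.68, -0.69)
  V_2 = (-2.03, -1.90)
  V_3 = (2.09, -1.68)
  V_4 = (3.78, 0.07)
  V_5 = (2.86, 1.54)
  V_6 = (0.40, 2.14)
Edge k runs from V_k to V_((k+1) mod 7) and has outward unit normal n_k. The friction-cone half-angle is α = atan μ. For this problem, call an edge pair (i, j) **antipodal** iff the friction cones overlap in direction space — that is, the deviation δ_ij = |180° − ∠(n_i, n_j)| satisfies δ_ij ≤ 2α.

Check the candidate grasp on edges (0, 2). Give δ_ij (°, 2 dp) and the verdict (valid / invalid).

α = atan 0.5 = 26.57°;  2α = 53.13°
edge 0: e_0 = (-1.76, -2.43);  n_0 = (-0.8099, +0.5866)
edge 2: e_2 = (+4.12, +0.22);  n_2 = (+0.0533, -0.9986)
∠(n_0, n_2) = 128.97°
δ = |180° − 128.97°| = 51.03°
51.03° ≤ 2α = 53.13°  →  valid

δ = 51.03°, valid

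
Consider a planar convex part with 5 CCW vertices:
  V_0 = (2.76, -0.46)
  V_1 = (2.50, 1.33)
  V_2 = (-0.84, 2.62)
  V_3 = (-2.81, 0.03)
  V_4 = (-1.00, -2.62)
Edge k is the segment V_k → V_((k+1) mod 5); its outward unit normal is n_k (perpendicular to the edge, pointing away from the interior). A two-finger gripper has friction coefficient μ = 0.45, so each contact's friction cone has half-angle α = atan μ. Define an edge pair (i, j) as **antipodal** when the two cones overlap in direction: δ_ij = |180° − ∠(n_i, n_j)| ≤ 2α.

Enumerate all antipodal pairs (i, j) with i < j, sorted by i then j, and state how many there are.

α = atan 0.45 = 24.23°;  2α = 48.46°
n_0 = (+0.9896, +0.1437)
n_1 = (+0.3603, +0.9328)
n_2 = (-0.7959, +0.6054)
n_3 = (-0.8258, -0.5640)
n_4 = (+0.4981, -0.8671)
  (0,1): δ = 119.38°  ·
  (0,2): δ = 45.52°  ✓
  (0,3): δ = 26.07°  ✓
  (0,4): δ = 111.61°  ·
  (1,2): δ = 106.14°  ·
  (1,3): δ = 34.55°  ✓
  (1,4): δ = 50.99°  ·
  (2,3): δ = 108.41°  ·
  (2,4): δ = 22.87°  ✓
  (3,4): δ = 94.46°  ·
antipodal pairs: 4

count = 4; pairs: (0,2), (0,3), (1,3), (2,4)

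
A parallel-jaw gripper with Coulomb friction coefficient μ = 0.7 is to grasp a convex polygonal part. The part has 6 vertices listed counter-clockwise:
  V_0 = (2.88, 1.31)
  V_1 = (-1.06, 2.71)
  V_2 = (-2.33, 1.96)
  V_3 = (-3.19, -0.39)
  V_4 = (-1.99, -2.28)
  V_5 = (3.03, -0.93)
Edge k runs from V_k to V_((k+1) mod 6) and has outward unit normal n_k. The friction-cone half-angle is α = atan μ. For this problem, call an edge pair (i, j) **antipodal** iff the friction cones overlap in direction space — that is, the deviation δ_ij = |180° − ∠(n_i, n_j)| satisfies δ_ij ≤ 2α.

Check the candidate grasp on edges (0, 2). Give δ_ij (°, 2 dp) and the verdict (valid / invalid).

δ = 90.54°, invalid

α = atan 0.7 = 34.99°;  2α = 69.98°
edge 0: e_0 = (-3.94, +1.40);  n_0 = (+0.3348, +0.9423)
edge 2: e_2 = (-0.86, -2.35);  n_2 = (-0.9391, +0.3437)
∠(n_0, n_2) = 89.46°
δ = |180° − 89.46°| = 90.54°
90.54° > 2α = 69.98°  →  invalid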